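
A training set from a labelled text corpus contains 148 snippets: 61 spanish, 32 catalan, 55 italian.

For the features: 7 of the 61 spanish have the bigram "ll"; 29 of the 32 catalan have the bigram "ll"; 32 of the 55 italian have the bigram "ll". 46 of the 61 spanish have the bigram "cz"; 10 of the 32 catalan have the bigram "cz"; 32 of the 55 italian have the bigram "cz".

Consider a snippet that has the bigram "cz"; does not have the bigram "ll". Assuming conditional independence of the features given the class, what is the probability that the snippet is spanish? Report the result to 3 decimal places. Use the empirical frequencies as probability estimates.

spanish: (61/148) × (54/61) × (46/61) ≈ 0.275144
catalan: (32/148) × (3/32) × (10/32) ≈ 0.00633446
italian: (55/148) × (23/55) × (32/55) ≈ 0.0904177
P(spanish | x) = 0.275144 / 0.37189616 ≈ 0.740

0.740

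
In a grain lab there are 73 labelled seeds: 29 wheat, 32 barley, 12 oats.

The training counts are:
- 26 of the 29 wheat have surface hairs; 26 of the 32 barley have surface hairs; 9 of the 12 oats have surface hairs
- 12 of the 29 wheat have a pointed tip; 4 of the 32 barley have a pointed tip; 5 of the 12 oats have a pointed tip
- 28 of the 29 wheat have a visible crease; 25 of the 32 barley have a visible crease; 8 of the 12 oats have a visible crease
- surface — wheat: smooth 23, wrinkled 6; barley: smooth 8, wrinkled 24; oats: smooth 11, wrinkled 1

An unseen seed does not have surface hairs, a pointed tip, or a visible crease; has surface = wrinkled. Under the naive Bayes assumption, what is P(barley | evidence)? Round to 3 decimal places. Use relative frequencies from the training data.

0.934

wheat: (29/73) × (3/29) × (17/29) × (1/29) × (6/29) ≈ 0.000171872
barley: (32/73) × (6/32) × (28/32) × (7/32) × (24/32) ≈ 0.011799
oats: (12/73) × (3/12) × (7/12) × (4/12) × (1/12) ≈ 0.000665906
P(barley | x) = 0.011799 / 0.012636778 ≈ 0.934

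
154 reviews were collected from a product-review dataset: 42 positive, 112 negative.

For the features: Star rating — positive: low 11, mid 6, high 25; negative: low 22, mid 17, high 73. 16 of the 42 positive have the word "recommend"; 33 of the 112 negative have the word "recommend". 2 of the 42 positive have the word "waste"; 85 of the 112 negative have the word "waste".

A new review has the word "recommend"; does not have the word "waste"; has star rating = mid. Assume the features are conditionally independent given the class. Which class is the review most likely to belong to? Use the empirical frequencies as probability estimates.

positive: (42/154) × (6/42) × (16/42) × (40/42) ≈ 0.0141355
negative: (112/154) × (17/112) × (33/112) × (27/112) ≈ 0.00784097
Highest score → positive.

positive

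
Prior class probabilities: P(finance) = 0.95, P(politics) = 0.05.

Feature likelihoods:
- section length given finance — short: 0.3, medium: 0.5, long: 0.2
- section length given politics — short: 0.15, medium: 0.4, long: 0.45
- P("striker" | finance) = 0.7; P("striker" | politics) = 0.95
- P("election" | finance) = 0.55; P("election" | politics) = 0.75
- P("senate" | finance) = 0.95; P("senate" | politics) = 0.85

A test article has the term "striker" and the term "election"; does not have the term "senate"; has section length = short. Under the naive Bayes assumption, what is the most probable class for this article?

finance

finance: 0.95 × 0.3 × 0.7 × 0.55 × (1−0.95) = 0.00548625
politics: 0.05 × 0.15 × 0.95 × 0.75 × (1−0.85) = 0.0008015625
Highest score → finance.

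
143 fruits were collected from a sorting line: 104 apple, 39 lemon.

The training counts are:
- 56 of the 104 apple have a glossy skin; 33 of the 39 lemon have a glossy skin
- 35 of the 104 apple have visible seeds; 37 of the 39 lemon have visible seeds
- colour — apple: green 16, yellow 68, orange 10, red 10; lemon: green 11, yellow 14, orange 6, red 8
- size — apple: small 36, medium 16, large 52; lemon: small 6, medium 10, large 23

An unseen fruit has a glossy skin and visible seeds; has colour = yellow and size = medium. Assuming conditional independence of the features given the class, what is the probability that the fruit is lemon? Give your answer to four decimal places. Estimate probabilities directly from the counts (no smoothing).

0.6032

apple: (104/143) × (56/104) × (35/104) × (68/104) × (16/104) ≈ 0.0132571
lemon: (39/143) × (33/39) × (37/39) × (14/39) × (10/39) ≈ 0.0201518
P(lemon | x) = 0.0201518 / 0.0334089 ≈ 0.6032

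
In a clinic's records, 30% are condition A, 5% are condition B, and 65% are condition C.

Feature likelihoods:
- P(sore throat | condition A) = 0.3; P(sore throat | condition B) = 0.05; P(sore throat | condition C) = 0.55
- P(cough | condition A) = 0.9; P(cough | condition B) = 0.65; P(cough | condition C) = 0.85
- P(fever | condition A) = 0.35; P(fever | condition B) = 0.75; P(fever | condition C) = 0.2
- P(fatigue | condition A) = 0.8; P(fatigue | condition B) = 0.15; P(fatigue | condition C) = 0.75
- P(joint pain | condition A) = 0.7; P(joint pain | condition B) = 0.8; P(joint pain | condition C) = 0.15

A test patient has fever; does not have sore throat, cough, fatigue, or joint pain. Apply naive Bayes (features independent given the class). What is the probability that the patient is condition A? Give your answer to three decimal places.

condition A: 0.3 × (1−0.3) × (1−0.9) × 0.35 × (1−0.8) × (1−0.7) = 0.000441
condition B: 0.05 × (1−0.05) × (1−0.65) × 0.75 × (1−0.15) × (1−0.8) = 0.0021196875
condition C: 0.65 × (1−0.55) × (1−0.85) × 0.2 × (1−0.75) × (1−0.15) = 0.0018646875
P(condition A | x) = 0.000441 / 0.004425375 ≈ 0.100

0.100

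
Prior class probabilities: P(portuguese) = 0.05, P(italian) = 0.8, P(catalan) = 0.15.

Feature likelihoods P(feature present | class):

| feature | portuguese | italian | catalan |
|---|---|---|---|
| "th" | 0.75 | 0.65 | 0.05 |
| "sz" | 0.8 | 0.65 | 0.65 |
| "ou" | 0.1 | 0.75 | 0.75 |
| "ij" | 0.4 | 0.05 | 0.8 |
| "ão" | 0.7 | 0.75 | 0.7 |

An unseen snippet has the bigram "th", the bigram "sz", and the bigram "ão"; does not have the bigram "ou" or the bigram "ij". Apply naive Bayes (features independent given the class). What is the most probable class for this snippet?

portuguese: 0.05 × 0.75 × 0.8 × (1−0.1) × (1−0.4) × 0.7 = 0.01134
italian: 0.8 × 0.65 × 0.65 × (1−0.75) × (1−0.05) × 0.75 = 0.06020625
catalan: 0.15 × 0.05 × 0.65 × (1−0.75) × (1−0.8) × 0.7 = 0.000170625
Highest score → italian.

italian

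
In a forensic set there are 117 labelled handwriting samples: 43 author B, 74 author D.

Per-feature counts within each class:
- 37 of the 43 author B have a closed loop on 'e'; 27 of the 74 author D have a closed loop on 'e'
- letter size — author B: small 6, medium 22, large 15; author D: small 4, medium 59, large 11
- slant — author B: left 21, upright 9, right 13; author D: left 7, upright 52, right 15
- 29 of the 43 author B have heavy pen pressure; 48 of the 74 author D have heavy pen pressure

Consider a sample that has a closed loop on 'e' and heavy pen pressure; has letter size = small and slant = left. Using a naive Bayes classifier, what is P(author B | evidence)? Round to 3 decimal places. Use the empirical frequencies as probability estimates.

0.950

author B: (43/117) × (37/43) × (6/43) × (21/43) × (29/43) ≈ 0.0145338
author D: (74/117) × (27/74) × (4/74) × (7/74) × (48/74) ≈ 0.000765389
P(author B | x) = 0.0145338 / 0.015299189 ≈ 0.950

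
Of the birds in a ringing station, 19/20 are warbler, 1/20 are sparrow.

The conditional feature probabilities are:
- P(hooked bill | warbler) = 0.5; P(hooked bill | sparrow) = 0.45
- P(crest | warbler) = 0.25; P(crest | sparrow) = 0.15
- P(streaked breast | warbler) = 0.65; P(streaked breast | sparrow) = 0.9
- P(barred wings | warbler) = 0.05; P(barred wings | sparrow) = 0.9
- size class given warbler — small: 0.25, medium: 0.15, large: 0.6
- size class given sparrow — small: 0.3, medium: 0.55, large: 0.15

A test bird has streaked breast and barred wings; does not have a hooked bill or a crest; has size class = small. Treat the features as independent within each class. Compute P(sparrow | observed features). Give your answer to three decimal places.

warbler: 0.95 × (1−0.5) × (1−0.25) × 0.65 × 0.05 × 0.25 = 0.00289453125
sparrow: 0.05 × (1−0.45) × (1−0.15) × 0.9 × 0.9 × 0.3 = 0.005680125
P(sparrow | x) = 0.005680125 / 0.00857465625 ≈ 0.662

0.662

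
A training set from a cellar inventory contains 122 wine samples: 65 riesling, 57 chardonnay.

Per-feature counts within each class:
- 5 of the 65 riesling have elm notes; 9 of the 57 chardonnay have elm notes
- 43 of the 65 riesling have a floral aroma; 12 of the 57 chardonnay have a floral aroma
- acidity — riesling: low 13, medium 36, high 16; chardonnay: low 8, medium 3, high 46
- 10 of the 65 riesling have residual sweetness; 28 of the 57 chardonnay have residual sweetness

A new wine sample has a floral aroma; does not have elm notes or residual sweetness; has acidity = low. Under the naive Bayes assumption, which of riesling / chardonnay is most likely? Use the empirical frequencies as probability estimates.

riesling

riesling: (65/122) × (60/65) × (43/65) × (13/65) × (55/65) ≈ 0.0550587
chardonnay: (57/122) × (48/57) × (12/57) × (8/57) × (29/57) ≈ 0.00591461
Highest score → riesling.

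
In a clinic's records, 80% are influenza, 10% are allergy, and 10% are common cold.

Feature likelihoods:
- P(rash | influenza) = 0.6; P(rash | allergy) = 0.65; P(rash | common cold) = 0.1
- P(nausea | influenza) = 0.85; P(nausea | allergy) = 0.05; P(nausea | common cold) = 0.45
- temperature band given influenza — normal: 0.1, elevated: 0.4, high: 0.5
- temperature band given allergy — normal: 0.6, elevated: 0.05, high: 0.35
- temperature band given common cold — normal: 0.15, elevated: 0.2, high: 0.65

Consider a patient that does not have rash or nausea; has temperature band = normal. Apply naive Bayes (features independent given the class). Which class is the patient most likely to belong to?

allergy

influenza: 0.8 × (1−0.6) × (1−0.85) × 0.1 = 0.0048
allergy: 0.1 × (1−0.65) × (1−0.05) × 0.6 = 0.01995
common cold: 0.1 × (1−0.1) × (1−0.45) × 0.15 = 0.007425
Highest score → allergy.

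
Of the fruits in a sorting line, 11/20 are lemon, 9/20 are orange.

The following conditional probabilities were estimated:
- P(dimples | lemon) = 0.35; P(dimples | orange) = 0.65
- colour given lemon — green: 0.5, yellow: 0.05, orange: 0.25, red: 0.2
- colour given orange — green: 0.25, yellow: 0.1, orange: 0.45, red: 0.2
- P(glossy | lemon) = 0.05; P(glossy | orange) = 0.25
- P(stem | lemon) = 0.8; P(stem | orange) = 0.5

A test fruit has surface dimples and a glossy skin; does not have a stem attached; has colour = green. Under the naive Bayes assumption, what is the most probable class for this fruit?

lemon: 0.55 × 0.35 × 0.5 × 0.05 × (1−0.8) = 0.0009625
orange: 0.45 × 0.65 × 0.25 × 0.25 × (1−0.5) = 0.009140625
Highest score → orange.

orange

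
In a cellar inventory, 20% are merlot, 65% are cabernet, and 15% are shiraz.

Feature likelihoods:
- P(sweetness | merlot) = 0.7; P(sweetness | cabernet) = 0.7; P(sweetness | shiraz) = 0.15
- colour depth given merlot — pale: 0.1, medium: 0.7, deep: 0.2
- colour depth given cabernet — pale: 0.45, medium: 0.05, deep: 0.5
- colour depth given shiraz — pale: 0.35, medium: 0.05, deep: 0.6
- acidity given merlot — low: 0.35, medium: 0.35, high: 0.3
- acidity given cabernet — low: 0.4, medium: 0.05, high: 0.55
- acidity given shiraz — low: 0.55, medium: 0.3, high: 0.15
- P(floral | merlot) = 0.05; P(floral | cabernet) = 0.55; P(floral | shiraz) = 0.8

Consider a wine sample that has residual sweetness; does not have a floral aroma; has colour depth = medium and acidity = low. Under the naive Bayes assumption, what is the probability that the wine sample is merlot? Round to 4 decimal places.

merlot: 0.2 × 0.7 × 0.7 × 0.35 × (1−0.05) = 0.032585
cabernet: 0.65 × 0.7 × 0.05 × 0.4 × (1−0.55) = 0.004095
shiraz: 0.15 × 0.15 × 0.05 × 0.55 × (1−0.8) = 0.00012375
P(merlot | x) = 0.032585 / 0.03680375 ≈ 0.8854

0.8854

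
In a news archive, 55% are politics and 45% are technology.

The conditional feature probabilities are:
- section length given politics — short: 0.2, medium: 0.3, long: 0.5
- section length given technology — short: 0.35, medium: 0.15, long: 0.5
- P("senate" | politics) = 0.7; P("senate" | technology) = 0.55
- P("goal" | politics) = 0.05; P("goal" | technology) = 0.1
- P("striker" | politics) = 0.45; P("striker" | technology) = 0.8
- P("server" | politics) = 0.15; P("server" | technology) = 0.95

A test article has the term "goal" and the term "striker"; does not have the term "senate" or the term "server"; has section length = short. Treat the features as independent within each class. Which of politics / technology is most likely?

politics: 0.55 × 0.2 × (1−0.7) × 0.05 × 0.45 × (1−0.15) = 0.000631125
technology: 0.45 × 0.35 × (1−0.55) × 0.1 × 0.8 × (1−0.95) = 0.0002835
Highest score → politics.

politics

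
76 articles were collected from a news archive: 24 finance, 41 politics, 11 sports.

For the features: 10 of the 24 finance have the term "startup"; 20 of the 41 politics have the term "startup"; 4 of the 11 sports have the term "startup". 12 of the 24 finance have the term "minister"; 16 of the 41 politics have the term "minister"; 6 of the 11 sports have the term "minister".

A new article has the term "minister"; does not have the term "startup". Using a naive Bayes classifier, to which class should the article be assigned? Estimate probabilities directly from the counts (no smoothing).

finance: (24/76) × (14/24) × (12/24) ≈ 0.0921053
politics: (41/76) × (21/41) × (16/41) ≈ 0.107831
sports: (11/76) × (7/11) × (6/11) ≈ 0.0502392
Highest score → politics.

politics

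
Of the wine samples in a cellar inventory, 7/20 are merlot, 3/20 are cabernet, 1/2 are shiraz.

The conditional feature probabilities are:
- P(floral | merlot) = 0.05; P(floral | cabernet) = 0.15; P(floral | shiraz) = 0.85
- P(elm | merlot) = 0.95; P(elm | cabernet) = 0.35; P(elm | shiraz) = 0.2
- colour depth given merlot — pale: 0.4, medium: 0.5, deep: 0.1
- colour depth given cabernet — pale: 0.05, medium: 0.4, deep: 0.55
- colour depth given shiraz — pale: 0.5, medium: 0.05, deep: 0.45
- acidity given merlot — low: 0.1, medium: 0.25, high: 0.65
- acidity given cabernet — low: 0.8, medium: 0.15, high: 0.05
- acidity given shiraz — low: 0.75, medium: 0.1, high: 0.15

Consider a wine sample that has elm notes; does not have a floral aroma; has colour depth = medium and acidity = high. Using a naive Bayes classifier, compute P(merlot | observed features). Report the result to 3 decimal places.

0.990

merlot: 0.35 × (1−0.05) × 0.95 × 0.5 × 0.65 = 0.102659375
cabernet: 0.15 × (1−0.15) × 0.35 × 0.4 × 0.05 = 0.0008925
shiraz: 0.5 × (1−0.85) × 0.2 × 0.05 × 0.15 = 0.0001125
P(merlot | x) = 0.102659375 / 0.103664375 ≈ 0.990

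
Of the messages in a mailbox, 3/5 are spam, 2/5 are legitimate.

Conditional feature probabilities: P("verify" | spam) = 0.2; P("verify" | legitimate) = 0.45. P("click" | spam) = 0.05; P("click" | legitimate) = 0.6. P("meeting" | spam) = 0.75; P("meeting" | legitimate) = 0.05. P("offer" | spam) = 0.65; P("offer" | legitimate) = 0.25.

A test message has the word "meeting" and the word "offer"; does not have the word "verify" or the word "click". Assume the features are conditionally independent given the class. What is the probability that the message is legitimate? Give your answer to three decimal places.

0.005

spam: 0.6 × (1−0.2) × (1−0.05) × 0.75 × 0.65 = 0.2223
legitimate: 0.4 × (1−0.45) × (1−0.6) × 0.05 × 0.25 = 0.0011
P(legitimate | x) = 0.0011 / 0.2234 ≈ 0.005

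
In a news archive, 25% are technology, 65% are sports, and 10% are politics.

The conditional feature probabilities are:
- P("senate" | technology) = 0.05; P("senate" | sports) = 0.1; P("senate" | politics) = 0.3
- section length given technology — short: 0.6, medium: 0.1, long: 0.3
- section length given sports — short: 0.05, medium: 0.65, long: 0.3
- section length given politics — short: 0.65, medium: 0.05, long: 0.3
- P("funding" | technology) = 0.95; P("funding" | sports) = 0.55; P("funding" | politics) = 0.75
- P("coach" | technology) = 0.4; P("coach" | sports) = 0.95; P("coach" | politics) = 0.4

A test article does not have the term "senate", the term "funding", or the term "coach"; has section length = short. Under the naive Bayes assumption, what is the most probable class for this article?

technology: 0.25 × (1−0.05) × 0.6 × (1−0.95) × (1−0.4) = 0.004275
sports: 0.65 × (1−0.1) × 0.05 × (1−0.55) × (1−0.95) = 0.000658125
politics: 0.1 × (1−0.3) × 0.65 × (1−0.75) × (1−0.4) = 0.006825
Highest score → politics.

politics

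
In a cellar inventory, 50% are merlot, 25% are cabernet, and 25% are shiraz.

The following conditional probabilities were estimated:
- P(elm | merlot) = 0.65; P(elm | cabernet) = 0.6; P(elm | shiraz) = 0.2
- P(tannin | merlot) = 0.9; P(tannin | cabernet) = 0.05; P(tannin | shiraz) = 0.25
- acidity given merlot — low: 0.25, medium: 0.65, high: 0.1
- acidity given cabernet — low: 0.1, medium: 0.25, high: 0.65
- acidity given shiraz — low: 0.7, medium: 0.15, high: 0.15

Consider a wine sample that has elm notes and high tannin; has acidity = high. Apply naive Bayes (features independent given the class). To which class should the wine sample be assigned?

merlot

merlot: 0.5 × 0.65 × 0.9 × 0.1 = 0.02925
cabernet: 0.25 × 0.6 × 0.05 × 0.65 = 0.004875
shiraz: 0.25 × 0.2 × 0.25 × 0.15 = 0.001875
Highest score → merlot.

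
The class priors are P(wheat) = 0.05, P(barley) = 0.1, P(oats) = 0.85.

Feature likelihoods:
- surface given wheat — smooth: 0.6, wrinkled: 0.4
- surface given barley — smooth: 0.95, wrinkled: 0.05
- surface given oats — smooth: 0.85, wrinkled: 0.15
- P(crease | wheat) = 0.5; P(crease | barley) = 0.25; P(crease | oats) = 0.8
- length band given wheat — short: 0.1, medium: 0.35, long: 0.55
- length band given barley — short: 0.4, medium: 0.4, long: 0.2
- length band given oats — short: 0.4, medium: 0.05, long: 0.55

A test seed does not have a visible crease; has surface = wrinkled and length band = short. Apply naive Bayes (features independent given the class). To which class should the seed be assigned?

oats

wheat: 0.05 × 0.4 × (1−0.5) × 0.1 = 0.001
barley: 0.1 × 0.05 × (1−0.25) × 0.4 = 0.0015
oats: 0.85 × 0.15 × (1−0.8) × 0.4 = 0.0102
Highest score → oats.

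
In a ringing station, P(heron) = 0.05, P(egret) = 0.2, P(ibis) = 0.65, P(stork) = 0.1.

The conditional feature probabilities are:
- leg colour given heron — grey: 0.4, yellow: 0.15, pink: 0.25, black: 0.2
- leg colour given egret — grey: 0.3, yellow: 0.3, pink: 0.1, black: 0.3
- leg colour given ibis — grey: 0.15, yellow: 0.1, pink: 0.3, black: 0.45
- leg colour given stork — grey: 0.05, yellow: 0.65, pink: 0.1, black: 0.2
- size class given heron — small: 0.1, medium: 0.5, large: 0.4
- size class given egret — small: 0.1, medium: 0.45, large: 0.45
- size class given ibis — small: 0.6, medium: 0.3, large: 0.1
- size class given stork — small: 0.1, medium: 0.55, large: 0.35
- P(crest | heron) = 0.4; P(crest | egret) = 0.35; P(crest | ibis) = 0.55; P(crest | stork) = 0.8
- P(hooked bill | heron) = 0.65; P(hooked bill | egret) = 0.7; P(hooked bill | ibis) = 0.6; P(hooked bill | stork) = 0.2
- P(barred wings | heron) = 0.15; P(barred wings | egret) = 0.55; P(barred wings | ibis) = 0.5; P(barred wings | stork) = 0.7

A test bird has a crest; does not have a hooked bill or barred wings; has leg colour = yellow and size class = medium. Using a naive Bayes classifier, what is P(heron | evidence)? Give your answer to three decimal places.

0.042

heron: 0.05 × 0.15 × 0.5 × 0.4 × (1−0.65) × (1−0.15) = 0.00044625
egret: 0.2 × 0.3 × 0.45 × 0.35 × (1−0.7) × (1−0.55) = 0.00127575
ibis: 0.65 × 0.1 × 0.3 × 0.55 × (1−0.6) × (1−0.5) = 0.002145
stork: 0.1 × 0.65 × 0.55 × 0.8 × (1−0.2) × (1−0.7) = 0.006864
P(heron | x) = 0.00044625 / 0.010731 ≈ 0.042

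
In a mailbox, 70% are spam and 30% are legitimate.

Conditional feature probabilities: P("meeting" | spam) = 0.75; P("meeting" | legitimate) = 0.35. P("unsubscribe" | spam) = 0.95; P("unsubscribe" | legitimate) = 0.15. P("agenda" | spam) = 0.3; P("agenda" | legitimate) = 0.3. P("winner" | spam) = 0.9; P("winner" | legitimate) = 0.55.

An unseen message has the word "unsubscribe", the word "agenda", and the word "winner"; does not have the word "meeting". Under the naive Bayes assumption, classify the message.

spam

spam: 0.7 × (1−0.75) × 0.95 × 0.3 × 0.9 = 0.0448875
legitimate: 0.3 × (1−0.35) × 0.15 × 0.3 × 0.55 = 0.00482625
Highest score → spam.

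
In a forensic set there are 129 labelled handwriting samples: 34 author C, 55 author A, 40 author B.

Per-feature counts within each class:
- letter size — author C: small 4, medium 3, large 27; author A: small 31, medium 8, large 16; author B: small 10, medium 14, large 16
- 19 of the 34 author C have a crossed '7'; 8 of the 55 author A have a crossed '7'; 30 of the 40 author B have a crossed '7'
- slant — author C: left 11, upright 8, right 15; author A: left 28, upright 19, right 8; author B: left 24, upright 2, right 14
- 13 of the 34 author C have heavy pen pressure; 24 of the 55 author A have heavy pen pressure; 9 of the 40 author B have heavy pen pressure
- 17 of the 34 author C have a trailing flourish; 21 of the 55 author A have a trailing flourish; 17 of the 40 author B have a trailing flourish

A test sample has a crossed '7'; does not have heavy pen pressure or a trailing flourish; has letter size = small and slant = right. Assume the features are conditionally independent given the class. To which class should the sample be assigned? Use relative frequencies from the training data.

author B

author C: (34/129) × (4/34) × (19/34) × (15/34) × (21/34) × (17/34) ≈ 0.00236085
author A: (55/129) × (31/55) × (8/55) × (8/55) × (31/55) × (34/55) ≈ 0.0017715
author B: (40/129) × (10/40) × (30/40) × (14/40) × (31/40) × (23/40) ≈ 0.00906795
Highest score → author B.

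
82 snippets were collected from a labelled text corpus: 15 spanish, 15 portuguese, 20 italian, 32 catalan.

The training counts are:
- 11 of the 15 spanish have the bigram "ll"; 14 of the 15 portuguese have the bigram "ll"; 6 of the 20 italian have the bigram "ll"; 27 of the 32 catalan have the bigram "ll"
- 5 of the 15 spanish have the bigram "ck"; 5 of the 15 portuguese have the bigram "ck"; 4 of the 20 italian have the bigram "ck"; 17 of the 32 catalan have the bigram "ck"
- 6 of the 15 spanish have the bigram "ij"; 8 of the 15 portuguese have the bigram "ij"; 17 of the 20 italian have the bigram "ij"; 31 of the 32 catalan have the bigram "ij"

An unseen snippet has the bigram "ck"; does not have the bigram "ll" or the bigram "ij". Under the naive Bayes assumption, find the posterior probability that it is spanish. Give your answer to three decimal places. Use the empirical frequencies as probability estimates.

0.548

spanish: (15/82) × (4/15) × (5/15) × (9/15) ≈ 0.0097561
portuguese: (15/82) × (1/15) × (5/15) × (7/15) ≈ 0.00189702
italian: (20/82) × (14/20) × (4/20) × (3/20) ≈ 0.00512195
catalan: (32/82) × (5/32) × (17/32) × (1/32) ≈ 0.00101229
P(spanish | x) = 0.0097561 / 0.01778736 ≈ 0.548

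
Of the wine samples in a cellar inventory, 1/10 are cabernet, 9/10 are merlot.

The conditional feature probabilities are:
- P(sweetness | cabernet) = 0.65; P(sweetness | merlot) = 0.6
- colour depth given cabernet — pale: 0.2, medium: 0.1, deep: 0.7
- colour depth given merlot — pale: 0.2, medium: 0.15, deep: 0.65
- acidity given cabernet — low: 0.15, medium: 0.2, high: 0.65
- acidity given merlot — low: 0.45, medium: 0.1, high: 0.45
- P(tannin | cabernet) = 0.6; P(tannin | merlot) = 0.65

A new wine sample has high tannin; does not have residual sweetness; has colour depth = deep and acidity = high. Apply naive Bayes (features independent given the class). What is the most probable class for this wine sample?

merlot

cabernet: 0.1 × (1−0.65) × 0.7 × 0.65 × 0.6 = 0.009555
merlot: 0.9 × (1−0.6) × 0.65 × 0.45 × 0.65 = 0.068445
Highest score → merlot.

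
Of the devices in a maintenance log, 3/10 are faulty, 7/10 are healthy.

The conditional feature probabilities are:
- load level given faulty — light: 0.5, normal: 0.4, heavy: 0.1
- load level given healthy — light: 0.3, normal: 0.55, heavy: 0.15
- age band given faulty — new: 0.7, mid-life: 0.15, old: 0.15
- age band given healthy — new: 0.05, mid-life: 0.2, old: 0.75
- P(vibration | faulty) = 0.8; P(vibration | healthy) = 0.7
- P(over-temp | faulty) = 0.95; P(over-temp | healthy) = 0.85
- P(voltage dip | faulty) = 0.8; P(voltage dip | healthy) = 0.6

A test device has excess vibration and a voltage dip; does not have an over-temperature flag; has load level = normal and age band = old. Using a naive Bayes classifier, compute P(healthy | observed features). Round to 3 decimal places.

0.969

faulty: 0.3 × 0.4 × 0.15 × 0.8 × (1−0.95) × 0.8 = 0.000576
healthy: 0.7 × 0.55 × 0.75 × 0.7 × (1−0.85) × 0.6 = 0.01819125
P(healthy | x) = 0.01819125 / 0.01876725 ≈ 0.969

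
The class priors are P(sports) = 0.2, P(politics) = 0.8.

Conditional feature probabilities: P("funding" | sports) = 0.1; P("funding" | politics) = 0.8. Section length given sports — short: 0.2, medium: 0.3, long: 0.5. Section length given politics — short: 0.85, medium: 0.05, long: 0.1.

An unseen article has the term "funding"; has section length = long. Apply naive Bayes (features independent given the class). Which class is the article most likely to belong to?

sports: 0.2 × 0.1 × 0.5 = 0.01
politics: 0.8 × 0.8 × 0.1 = 0.064
Highest score → politics.

politics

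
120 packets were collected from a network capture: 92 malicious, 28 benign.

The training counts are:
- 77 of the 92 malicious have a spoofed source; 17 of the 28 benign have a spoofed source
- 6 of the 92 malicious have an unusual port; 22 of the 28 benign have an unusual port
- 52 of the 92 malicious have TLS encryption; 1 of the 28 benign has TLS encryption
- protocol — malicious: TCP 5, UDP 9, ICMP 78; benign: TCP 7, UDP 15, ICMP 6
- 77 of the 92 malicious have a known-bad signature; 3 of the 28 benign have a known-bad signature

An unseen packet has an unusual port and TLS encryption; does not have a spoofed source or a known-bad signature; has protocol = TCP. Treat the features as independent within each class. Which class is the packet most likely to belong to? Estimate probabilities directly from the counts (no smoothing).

malicious: (92/120) × (15/92) × (6/92) × (52/92) × (5/92) × (15/92) ≈ 0.0000408295
benign: (28/120) × (11/28) × (22/28) × (1/28) × (7/28) × (25/28) ≈ 0.000574169
Highest score → benign.

benign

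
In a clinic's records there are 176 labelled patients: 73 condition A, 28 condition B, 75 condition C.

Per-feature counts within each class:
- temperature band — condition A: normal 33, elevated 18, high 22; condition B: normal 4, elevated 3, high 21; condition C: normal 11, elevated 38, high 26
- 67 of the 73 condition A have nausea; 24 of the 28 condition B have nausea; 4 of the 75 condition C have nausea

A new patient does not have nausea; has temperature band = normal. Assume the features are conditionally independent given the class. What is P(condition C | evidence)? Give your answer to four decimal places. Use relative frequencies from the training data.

condition A: (73/176) × (33/73) × (6/73) ≈ 0.015411
condition B: (28/176) × (4/28) × (4/28) ≈ 0.00324675
condition C: (75/176) × (11/75) × (71/75) ≈ 0.0591667
P(condition C | x) = 0.0591667 / 0.07782445 ≈ 0.7603

0.7603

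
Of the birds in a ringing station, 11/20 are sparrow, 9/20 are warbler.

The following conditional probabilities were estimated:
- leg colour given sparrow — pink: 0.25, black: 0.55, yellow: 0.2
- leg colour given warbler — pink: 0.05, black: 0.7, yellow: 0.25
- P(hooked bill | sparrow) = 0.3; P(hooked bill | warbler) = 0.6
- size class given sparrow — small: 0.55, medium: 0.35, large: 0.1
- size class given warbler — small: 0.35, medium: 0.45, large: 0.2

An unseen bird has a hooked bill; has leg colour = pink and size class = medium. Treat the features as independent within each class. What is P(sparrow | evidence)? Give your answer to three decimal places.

sparrow: 0.55 × 0.25 × 0.3 × 0.35 = 0.0144375
warbler: 0.45 × 0.05 × 0.6 × 0.45 = 0.006075
P(sparrow | x) = 0.0144375 / 0.0205125 ≈ 0.704

0.704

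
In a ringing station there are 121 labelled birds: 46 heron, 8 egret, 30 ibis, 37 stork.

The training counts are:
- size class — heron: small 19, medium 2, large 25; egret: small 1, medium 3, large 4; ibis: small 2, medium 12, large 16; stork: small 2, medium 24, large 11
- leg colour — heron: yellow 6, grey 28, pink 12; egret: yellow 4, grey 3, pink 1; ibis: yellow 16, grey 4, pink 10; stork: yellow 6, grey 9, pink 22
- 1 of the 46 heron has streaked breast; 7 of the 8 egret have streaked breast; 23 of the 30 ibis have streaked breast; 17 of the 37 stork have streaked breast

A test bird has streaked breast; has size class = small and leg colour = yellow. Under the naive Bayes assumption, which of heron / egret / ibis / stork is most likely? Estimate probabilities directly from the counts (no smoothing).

heron: (46/121) × (19/46) × (6/46) × (1/46) ≈ 0.00044525
egret: (8/121) × (1/8) × (4/8) × (7/8) ≈ 0.0036157
ibis: (30/121) × (2/30) × (16/30) × (23/30) ≈ 0.00675849
stork: (37/121) × (2/37) × (6/37) × (17/37) ≈ 0.00123152
Highest score → ibis.

ibis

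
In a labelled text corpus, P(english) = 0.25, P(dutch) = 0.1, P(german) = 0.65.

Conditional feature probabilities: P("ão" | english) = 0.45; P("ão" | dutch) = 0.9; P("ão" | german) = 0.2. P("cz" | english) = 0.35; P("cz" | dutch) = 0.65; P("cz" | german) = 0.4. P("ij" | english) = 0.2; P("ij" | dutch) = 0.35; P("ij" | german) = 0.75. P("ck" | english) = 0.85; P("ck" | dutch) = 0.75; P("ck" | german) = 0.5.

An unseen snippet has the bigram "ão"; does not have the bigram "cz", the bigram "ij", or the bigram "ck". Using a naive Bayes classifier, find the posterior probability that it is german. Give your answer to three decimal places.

0.412

english: 0.25 × 0.45 × (1−0.35) × (1−0.2) × (1−0.85) = 0.008775
dutch: 0.1 × 0.9 × (1−0.65) × (1−0.35) × (1−0.75) = 0.00511875
german: 0.65 × 0.2 × (1−0.4) × (1−0.75) × (1−0.5) = 0.00975
P(german | x) = 0.00975 / 0.02364375 ≈ 0.412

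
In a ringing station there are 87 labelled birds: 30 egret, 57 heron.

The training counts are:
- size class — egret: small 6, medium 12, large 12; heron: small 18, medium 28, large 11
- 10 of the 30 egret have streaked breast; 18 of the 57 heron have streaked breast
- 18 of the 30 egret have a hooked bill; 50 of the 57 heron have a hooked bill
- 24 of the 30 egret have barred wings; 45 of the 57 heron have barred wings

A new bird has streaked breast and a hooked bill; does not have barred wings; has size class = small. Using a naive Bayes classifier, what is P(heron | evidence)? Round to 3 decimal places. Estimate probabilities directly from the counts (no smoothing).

egret: (30/87) × (6/30) × (10/30) × (18/30) × (6/30) ≈ 0.00275862
heron: (57/87) × (18/57) × (18/57) × (50/57) × (12/57) ≈ 0.0120657
P(heron | x) = 0.0120657 / 0.01482432 ≈ 0.814

0.814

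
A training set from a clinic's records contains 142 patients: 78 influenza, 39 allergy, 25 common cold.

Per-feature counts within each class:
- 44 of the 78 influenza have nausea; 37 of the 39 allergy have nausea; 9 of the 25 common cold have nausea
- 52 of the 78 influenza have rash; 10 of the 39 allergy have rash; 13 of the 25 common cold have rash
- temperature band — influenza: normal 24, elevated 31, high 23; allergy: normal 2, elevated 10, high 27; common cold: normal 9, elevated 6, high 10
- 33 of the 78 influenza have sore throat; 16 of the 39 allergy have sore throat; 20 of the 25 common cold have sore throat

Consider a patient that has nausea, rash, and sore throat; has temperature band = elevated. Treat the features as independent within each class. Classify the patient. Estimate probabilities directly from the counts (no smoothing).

influenza: (78/142) × (44/78) × (52/78) × (31/78) × (33/78) ≈ 0.0347344
allergy: (39/142) × (37/39) × (10/39) × (10/39) × (16/39) ≈ 0.00702813
common cold: (25/142) × (9/25) × (13/25) × (6/25) × (20/25) ≈ 0.00632789
Highest score → influenza.

influenza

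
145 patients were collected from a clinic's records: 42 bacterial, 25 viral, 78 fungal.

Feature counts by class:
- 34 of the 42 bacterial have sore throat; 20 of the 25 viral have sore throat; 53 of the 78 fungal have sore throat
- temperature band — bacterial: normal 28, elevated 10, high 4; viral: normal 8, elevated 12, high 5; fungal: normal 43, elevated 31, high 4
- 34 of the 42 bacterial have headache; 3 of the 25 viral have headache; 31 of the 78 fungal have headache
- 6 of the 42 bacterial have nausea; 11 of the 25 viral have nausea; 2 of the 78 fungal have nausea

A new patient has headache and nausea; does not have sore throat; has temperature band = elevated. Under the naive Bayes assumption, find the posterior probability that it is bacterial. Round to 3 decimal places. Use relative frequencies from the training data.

bacterial: (42/145) × (8/42) × (10/42) × (34/42) × (6/42) ≈ 0.00151916
viral: (25/145) × (5/25) × (12/25) × (3/25) × (11/25) ≈ 0.000873931
fungal: (78/145) × (25/78) × (31/78) × (31/78) × (2/78) ≈ 0.000698299
P(bacterial | x) = 0.00151916 / 0.00309139 ≈ 0.491

0.491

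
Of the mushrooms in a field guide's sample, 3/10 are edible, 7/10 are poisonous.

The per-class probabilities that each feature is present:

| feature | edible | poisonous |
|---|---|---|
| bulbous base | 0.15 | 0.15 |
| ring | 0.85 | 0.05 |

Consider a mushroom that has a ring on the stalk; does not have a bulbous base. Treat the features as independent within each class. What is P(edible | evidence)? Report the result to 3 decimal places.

0.879

edible: 0.3 × (1−0.15) × 0.85 = 0.21675
poisonous: 0.7 × (1−0.15) × 0.05 = 0.02975
P(edible | x) = 0.21675 / 0.2465 ≈ 0.879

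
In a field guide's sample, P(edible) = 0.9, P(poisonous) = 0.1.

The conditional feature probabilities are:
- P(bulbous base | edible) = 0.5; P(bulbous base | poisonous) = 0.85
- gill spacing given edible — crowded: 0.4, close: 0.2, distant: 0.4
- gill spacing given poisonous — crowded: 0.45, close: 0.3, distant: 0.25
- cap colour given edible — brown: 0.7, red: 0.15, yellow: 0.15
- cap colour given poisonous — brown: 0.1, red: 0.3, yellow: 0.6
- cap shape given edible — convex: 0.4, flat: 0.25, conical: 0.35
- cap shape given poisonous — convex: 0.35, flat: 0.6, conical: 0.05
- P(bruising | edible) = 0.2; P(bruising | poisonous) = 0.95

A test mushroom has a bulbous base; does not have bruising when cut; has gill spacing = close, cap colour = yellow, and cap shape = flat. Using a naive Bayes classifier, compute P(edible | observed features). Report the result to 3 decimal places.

0.855

edible: 0.9 × 0.5 × 0.2 × 0.15 × 0.25 × (1−0.2) = 0.0027
poisonous: 0.1 × 0.85 × 0.3 × 0.6 × 0.6 × (1−0.95) = 0.000459
P(edible | x) = 0.0027 / 0.003159 ≈ 0.855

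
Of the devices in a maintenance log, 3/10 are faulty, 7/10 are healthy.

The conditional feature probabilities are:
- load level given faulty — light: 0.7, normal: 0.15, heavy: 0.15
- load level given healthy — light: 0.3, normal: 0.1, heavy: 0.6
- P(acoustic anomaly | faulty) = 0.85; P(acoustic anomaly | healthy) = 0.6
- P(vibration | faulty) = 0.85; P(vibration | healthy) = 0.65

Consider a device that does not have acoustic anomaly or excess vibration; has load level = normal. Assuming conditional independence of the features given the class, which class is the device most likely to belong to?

faulty: 0.3 × 0.15 × (1−0.85) × (1−0.85) = 0.0010125
healthy: 0.7 × 0.1 × (1−0.6) × (1−0.65) = 0.0098
Highest score → healthy.

healthy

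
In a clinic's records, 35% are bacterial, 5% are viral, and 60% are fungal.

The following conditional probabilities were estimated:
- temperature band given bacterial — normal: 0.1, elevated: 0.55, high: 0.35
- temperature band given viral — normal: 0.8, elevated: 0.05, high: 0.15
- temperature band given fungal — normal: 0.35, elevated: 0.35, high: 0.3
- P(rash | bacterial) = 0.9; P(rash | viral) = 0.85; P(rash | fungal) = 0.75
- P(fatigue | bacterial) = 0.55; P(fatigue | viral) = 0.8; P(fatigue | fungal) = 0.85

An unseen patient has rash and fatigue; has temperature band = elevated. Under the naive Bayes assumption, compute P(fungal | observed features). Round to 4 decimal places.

0.5799

bacterial: 0.35 × 0.55 × 0.9 × 0.55 = 0.0952875
viral: 0.05 × 0.05 × 0.85 × 0.8 = 0.0017
fungal: 0.6 × 0.35 × 0.75 × 0.85 = 0.133875
P(fungal | x) = 0.133875 / 0.2308625 ≈ 0.5799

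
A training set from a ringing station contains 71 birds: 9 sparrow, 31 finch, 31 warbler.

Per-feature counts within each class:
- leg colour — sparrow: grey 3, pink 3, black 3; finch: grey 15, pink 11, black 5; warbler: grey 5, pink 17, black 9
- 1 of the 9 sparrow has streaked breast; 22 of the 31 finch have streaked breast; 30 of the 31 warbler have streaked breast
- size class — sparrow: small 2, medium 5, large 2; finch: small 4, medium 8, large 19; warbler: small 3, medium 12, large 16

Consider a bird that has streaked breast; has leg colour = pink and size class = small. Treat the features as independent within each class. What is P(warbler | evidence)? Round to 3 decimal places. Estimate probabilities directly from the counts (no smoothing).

sparrow: (9/71) × (3/9) × (1/9) × (2/9) ≈ 0.0010433
finch: (31/71) × (11/31) × (22/31) × (4/31) ≈ 0.0141871
warbler: (31/71) × (17/31) × (30/31) × (3/31) ≈ 0.0224238
P(warbler | x) = 0.0224238 / 0.0376542 ≈ 0.596

0.596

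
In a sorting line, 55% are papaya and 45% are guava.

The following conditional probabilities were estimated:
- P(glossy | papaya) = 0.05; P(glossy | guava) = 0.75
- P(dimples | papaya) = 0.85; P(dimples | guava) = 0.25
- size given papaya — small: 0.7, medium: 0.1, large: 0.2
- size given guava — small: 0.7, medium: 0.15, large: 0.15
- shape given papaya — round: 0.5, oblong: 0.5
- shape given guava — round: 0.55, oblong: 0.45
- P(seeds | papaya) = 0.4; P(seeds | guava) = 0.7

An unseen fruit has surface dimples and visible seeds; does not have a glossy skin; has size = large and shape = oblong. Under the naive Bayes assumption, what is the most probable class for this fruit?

papaya: 0.55 × (1−0.05) × 0.85 × 0.2 × 0.5 × 0.4 = 0.017765
guava: 0.45 × (1−0.75) × 0.25 × 0.15 × 0.45 × 0.7 = 0.00132890625
Highest score → papaya.

papaya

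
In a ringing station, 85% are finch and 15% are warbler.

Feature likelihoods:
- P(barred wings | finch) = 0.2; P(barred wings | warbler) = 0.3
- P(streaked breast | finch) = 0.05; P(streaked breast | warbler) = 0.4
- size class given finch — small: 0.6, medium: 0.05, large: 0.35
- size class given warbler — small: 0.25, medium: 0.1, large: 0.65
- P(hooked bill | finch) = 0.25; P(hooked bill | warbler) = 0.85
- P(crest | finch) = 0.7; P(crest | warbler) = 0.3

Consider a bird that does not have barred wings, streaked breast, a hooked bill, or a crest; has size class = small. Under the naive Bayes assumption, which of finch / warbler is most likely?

finch: 0.85 × (1−0.2) × (1−0.05) × 0.6 × (1−0.25) × (1−0.7) = 0.08721
warbler: 0.15 × (1−0.3) × (1−0.4) × 0.25 × (1−0.85) × (1−0.3) = 0.00165375
Highest score → finch.

finch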